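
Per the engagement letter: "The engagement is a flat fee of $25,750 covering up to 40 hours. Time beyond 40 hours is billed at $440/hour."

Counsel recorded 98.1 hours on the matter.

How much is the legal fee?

Flat fee: $25,750.00
Excess hours: 98.1 − 40 = 58.1
Overrun: 58.1 × $440 = $25,564.00
Total: $25,750.00 + $25,564.00 = $51,314.00

$51,314.00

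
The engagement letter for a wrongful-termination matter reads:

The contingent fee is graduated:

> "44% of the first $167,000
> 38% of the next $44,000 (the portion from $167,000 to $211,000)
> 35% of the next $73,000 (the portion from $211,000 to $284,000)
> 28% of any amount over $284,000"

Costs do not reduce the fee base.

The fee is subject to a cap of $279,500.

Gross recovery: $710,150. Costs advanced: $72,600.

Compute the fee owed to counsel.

$235,072.00

Fee base is the gross recovery, $710,150; costs are reimbursed separately.
First $167,000 at 44% = $73,480.00
Next $44,000 at 38% = $16,720.00
Next $73,000 at 35% = $25,550.00
Remaining $426,150 at 28% = $119,322.00
Fee: $73,480.00 + $16,720.00 + $25,550.00 + $119,322.00 = $235,072.00
$235,072.00 is under the $279,500 cap.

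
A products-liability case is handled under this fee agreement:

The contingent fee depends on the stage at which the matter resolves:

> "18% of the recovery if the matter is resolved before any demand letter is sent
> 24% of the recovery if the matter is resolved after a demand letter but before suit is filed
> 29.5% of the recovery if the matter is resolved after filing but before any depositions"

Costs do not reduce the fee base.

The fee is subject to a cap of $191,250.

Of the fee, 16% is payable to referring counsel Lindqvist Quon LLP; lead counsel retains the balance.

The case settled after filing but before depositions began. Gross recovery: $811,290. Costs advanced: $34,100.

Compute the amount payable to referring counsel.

$30,600.00

Fee base is the gross recovery, $811,290; costs are reimbursed separately.
The matter settled after filing but before depositions began, so the 29.5% rate applies.
$811,290 × 29.5% = $239,330.55
$239,330.55 exceeds the $191,250 cap, so the fee is capped at $191,250.00.
Referral share: 16% of $191,250.00 = $30,600.00; lead counsel retains $191,250.00 − $30,600.00 = $160,650.00.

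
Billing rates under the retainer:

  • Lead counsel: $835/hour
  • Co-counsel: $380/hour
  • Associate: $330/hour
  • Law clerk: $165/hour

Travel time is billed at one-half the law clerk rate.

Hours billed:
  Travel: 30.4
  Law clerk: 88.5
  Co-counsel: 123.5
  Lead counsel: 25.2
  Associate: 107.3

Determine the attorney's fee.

Lead counsel: 25.2 × $835 = $21,042.00
Co-counsel: 123.5 × $380 = $46,930.00
Associate: 107.3 × $330 = $35,409.00
Law clerk: 88.5 × $165 = $14,602.50
Subtotal: $21,042.00 + $46,930.00 + $35,409.00 + $14,602.50 = $117,983.50
Travel: 30.4 × ($165 ÷ 2) = 30.4 × $82.50 = $2,508.00
Total: $117,983.50 + $2,508.00 = $120,491.50

$120,491.50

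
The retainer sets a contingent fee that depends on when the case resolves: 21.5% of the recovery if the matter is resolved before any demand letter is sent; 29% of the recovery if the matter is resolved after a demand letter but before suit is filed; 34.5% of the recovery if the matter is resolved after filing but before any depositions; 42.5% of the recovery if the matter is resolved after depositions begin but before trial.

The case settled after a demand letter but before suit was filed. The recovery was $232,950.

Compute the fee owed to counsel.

The matter settled after a demand letter but before suit was filed, so the 29% rate applies.
$232,950 × 29% = $67,555.50

$67,555.50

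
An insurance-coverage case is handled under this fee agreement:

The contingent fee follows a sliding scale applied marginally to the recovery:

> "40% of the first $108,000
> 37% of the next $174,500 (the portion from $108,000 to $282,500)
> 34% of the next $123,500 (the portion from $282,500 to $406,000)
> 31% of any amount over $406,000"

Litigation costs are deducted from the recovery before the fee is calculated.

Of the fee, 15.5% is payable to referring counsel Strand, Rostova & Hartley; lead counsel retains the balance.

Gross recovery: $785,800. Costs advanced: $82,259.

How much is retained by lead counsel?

Fee base (net of costs): $785,800 − $82,259 = $703,541
First $108,000 at 40% = $43,200.00
Next $174,500 at 37% = $64,565.00
Next $123,500 at 34% = $41,990.00
Remaining $297,541 at 31% = $92,237.71
Fee: $43,200.00 + $64,565.00 + $41,990.00 + $92,237.71 = $241,992.71
Referral share: 15.5% of $241,992.71 = $37,508.87; lead counsel retains $241,992.71 − $37,508.87 = $204,483.84.

$204,483.84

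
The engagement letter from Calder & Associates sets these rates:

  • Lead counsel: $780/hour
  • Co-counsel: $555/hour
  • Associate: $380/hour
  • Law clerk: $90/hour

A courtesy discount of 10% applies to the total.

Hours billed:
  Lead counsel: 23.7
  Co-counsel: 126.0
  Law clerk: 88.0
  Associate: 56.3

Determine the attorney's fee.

Lead counsel: 23.7 × $780 = $18,486.00
Co-counsel: 126.0 × $555 = $69,930.00
Associate: 56.3 × $380 = $21,394.00
Law clerk: 88.0 × $90 = $7,920.00
Subtotal: $117,730.00
Less 10% discount: −$11,773.00
Total: $117,730.00 − $11,773.00 = $105,957.00

$105,957.00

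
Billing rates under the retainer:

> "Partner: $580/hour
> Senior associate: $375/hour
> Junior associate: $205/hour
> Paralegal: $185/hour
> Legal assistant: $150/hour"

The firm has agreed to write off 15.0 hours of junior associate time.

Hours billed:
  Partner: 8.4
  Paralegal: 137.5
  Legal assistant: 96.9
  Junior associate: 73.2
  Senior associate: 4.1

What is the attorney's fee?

$58,313.00

Partner: 8.4 × $580 = $4,872.00
Senior associate: 4.1 × $375 = $1,537.50
Junior associate: 73.2 × $205 = $15,006.00
Paralegal: 137.5 × $185 = $25,437.50
Legal assistant: 96.9 × $150 = $14,535.00
Subtotal: $61,388.00
Write-off: 15.0 × $205 = $3,075.00
Total: $61,388.00 − $3,075.00 = $58,313.00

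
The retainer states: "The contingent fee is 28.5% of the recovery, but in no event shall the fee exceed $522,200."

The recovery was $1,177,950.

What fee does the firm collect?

$335,715.75

28.5% of $1,177,950 = $335,715.75
That is under the $522,200 cap.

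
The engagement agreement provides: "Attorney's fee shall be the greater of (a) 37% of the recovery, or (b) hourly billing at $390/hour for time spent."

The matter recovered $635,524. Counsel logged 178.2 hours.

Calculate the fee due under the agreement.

(a) 37% of $635,524 = $235,143.88
(b) 178.2 × $390 = $69,498.00
The greater is (a): $235,143.88.

$235,143.88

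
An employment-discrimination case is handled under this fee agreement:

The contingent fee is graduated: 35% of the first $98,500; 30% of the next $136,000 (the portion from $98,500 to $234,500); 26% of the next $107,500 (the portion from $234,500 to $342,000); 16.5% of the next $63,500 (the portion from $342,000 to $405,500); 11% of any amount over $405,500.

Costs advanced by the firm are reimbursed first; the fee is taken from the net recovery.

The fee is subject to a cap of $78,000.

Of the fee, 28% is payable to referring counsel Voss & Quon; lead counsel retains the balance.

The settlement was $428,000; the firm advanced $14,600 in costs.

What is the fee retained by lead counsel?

Fee base (net of costs): $428,000 − $14,600 = $413,400
First $98,500 at 35% = $34,475.00
Next $136,000 at 30% = $40,800.00
Next $107,500 at 26% = $27,950.00
Next $63,500 at 16.5% = $10,477.50
Remaining $7,900 at 11% = $869.00
Fee: $34,475.00 + $40,800.00 + $27,950.00 + $10,477.50 + $869.00 = $114,571.50
$114,571.50 exceeds the $78,000 cap, so the fee is capped at $78,000.00.
Referral share: 28% of $78,000.00 = $21,840.00; lead counsel retains $78,000.00 − $21,840.00 = $56,160.00.

$56,160.00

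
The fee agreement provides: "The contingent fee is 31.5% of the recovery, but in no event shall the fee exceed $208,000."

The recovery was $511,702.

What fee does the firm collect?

31.5% of $511,702 = $161,186.13
That is under the $208,000 cap.

$161,186.13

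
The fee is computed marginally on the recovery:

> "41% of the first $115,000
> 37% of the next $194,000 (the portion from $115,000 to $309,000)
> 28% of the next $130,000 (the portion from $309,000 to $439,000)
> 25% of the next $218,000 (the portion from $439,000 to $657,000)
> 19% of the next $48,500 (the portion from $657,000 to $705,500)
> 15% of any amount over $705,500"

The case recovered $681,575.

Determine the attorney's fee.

$214,499.25

First $115,000 at 41% = $47,150.00
Next $194,000 at 37% = $71,780.00
Next $130,000 at 28% = $36,400.00
Next $218,000 at 25% = $54,500.00
Remaining $24,575 at 19% = $4,669.25
Fee: $47,150.00 + $71,780.00 + $36,400.00 + $54,500.00 + $4,669.25 = $214,499.25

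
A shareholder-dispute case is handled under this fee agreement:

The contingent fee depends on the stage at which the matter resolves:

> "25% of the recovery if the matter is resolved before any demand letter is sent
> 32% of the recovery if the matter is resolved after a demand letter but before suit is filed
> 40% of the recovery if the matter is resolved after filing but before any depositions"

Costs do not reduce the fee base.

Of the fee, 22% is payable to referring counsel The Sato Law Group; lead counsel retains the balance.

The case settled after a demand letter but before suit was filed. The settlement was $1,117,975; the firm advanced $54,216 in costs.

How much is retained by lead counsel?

Fee base is the gross recovery, $1,117,975; costs are reimbursed separately.
The matter settled after a demand letter but before suit was filed, so the 32% rate applies.
$1,117,975 × 32% = $357,752.00
Referral share: 22% of $357,752.00 = $78,705.44; lead counsel retains $357,752.00 − $78,705.44 = $279,046.56.

$279,046.56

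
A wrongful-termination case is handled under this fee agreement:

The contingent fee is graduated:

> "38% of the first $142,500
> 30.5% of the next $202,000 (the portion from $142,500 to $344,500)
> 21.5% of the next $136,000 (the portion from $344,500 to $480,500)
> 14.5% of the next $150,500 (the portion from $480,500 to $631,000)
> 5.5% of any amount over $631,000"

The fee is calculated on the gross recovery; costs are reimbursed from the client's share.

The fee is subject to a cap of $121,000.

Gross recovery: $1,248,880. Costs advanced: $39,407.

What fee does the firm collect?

Fee base is the gross recovery, $1,248,880; costs are reimbursed separately.
First $142,500 at 38% = $54,150.00
Next $202,000 at 30.5% = $61,610.00
Next $136,000 at 21.5% = $29,240.00
Next $150,500 at 14.5% = $21,822.50
Remaining $617,880 at 5.5% = $33,983.40
Fee: $54,150.00 + $61,610.00 + $29,240.00 + $21,822.50 + $33,983.40 = $200,805.90
$200,805.90 exceeds the $121,000 cap, so the fee is capped at $121,000.00.

$121,000.00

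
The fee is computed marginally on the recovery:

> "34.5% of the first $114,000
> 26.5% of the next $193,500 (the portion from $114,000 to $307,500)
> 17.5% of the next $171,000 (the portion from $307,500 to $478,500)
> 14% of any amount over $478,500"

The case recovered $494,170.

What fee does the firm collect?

First $114,000 at 34.5% = $39,330.00
Next $193,500 at 26.5% = $51,277.50
Next $171,000 at 17.5% = $29,925.00
Remaining $15,670 at 14% = $2,193.80
Fee: $39,330.00 + $51,277.50 + $29,925.00 + $2,193.80 = $122,726.30

$122,726.30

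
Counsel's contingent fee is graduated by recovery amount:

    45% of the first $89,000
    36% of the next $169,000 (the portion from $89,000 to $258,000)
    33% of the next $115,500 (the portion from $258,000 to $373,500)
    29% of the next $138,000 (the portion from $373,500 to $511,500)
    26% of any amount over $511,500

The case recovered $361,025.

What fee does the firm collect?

First $89,000 at 45% = $40,050.00
Next $169,000 at 36% = $60,840.00
Remaining $103,025 at 33% = $33,998.25
Fee: $40,050.00 + $60,840.00 + $33,998.25 = $134,888.25

$134,888.25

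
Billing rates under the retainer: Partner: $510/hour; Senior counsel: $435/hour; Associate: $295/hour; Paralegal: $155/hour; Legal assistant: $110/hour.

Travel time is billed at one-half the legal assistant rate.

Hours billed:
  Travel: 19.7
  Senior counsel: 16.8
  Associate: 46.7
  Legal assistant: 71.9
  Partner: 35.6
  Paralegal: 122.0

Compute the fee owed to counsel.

Partner: 35.6 × $510 = $18,156.00
Senior counsel: 16.8 × $435 = $7,308.00
Associate: 46.7 × $295 = $13,776.50
Paralegal: 122.0 × $155 = $18,910.00
Legal assistant: 71.9 × $110 = $7,909.00
Subtotal: $18,156.00 + $7,308.00 + $13,776.50 + $18,910.00 + $7,909.00 = $66,059.50
Travel: 19.7 × ($110 ÷ 2) = 19.7 × $55.00 = $1,083.50
Total: $66,059.50 + $1,083.50 = $67,143.00

$67,143.00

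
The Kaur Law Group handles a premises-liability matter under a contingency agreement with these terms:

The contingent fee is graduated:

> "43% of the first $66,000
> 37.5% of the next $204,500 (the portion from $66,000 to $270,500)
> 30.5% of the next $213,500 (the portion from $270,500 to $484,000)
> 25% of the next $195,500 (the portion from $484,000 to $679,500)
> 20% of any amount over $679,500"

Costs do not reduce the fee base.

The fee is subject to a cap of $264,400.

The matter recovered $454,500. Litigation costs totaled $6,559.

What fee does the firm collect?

Fee base is the gross recovery, $454,500; costs are reimbursed separately.
First $66,000 at 43% = $28,380.00
Next $204,500 at 37.5% = $76,687.50
Remaining $184,000 at 30.5% = $56,120.00
Fee: $28,380.00 + $76,687.50 + $56,120.00 = $161,187.50
$161,187.50 is under the $264,400 cap.

$161,187.50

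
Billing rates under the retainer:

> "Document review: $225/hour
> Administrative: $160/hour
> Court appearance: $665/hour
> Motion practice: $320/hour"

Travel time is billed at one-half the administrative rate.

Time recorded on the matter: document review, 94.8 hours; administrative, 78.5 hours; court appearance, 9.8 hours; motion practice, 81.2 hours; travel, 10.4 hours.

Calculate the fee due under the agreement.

Document review: 94.8 × $225 = $21,330.00
Administrative: 78.5 × $160 = $12,560.00
Court appearance: 9.8 × $665 = $6,517.00
Motion practice: 81.2 × $320 = $25,984.00
Subtotal: $21,330.00 + $12,560.00 + $6,517.00 + $25,984.00 = $66,391.00
Travel: 10.4 × ($160 ÷ 2) = 10.4 × $80.00 = $832.00
Total: $66,391.00 + $832.00 = $67,223.00

$67,223.00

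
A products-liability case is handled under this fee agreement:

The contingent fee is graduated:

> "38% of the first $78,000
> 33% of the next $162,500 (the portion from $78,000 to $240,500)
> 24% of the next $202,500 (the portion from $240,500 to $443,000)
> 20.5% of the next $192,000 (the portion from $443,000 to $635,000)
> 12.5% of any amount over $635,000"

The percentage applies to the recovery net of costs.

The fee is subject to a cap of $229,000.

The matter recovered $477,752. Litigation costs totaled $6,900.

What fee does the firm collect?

$137,574.66

Fee base (net of costs): $477,752 − $6,900 = $470,852
First $78,000 at 38% = $29,640.00
Next $162,500 at 33% = $53,625.00
Next $202,500 at 24% = $48,600.00
Remaining $27,852 at 20.5% = $5,709.66
Fee: $29,640.00 + $53,625.00 + $48,600.00 + $5,709.66 = $137,574.66
$137,574.66 is under the $229,000 cap.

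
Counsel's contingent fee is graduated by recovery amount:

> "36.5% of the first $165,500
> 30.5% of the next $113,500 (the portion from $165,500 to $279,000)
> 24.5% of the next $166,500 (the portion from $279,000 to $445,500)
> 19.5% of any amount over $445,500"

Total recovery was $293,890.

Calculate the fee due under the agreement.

First $165,500 at 36.5% = $60,407.50
Next $113,500 at 30.5% = $34,617.50
Remaining $14,890 at 24.5% = $3,648.05
Fee: $60,407.50 + $34,617.50 + $3,648.05 = $98,673.05

$98,673.05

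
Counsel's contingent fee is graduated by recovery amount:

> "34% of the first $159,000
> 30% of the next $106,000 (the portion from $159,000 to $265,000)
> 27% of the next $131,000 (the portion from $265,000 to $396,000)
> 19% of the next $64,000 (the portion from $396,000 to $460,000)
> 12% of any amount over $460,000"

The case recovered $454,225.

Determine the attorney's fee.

$132,292.75

First $159,000 at 34% = $54,060.00
Next $106,000 at 30% = $31,800.00
Next $131,000 at 27% = $35,370.00
Remaining $58,225 at 19% = $11,062.75
Fee: $54,060.00 + $31,800.00 + $35,370.00 + $11,062.75 = $132,292.75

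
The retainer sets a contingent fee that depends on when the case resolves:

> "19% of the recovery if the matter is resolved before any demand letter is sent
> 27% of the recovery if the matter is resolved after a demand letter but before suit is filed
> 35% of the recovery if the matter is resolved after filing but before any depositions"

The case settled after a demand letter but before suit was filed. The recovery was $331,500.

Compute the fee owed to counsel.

$89,505.00

The matter settled after a demand letter but before suit was filed, so the 27% rate applies.
$331,500 × 27% = $89,505.00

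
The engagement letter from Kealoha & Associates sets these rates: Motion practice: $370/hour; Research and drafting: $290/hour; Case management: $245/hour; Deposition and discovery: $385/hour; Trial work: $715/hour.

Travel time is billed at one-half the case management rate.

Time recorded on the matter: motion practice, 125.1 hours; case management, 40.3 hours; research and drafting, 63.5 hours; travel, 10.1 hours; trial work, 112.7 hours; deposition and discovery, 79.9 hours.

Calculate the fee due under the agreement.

Motion practice: 125.1 × $370 = $46,287.00
Research and drafting: 63.5 × $290 = $18,415.00
Case management: 40.3 × $245 = $9,873.50
Deposition and discovery: 79.9 × $385 = $30,761.50
Trial work: 112.7 × $715 = $80,580.50
Subtotal: $46,287.00 + $18,415.00 + $9,873.50 + $30,761.50 + $80,580.50 = $185,917.50
Travel: 10.1 × ($245 ÷ 2) = 10.1 × $122.50 = $1,237.25
Total: $185,917.50 + $1,237.25 = $187,154.75

$187,154.75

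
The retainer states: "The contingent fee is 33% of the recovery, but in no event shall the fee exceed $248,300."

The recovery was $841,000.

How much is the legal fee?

33% of $841,000 = $277,530.00
That exceeds the $248,300 cap, so the fee is capped at $248,300.

$248,300.00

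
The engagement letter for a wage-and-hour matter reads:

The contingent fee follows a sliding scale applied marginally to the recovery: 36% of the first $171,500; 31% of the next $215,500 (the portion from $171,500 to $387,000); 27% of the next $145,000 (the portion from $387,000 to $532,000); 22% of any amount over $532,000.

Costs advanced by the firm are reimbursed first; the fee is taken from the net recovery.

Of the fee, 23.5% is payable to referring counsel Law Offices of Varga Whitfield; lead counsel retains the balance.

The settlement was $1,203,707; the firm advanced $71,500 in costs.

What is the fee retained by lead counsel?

$229,301.51

Fee base (net of costs): $1,203,707 − $71,500 = $1,132,207
First $171,500 at 36% = $61,740.00
Next $215,500 at 31% = $66,805.00
Next $145,000 at 27% = $39,150.00
Remaining $600,207 at 22% = $132,045.54
Fee: $61,740.00 + $66,805.00 + $39,150.00 + $132,045.54 = $299,740.54
Referral share: 23.5% of $299,740.54 = $70,439.03; lead counsel retains $299,740.54 − $70,439.03 = $229,301.51.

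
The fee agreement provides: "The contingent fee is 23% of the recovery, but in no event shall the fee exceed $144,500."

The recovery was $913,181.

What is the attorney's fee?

$144,500.00

23% of $913,181 = $210,031.63
That exceeds the $144,500 cap, so the fee is capped at $144,500.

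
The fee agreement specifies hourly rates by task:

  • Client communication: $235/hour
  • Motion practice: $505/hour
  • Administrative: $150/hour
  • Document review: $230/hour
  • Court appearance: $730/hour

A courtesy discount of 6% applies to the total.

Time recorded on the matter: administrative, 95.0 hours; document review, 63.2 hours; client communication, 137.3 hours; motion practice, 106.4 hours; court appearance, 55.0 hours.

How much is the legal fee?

$145,637.49

Client communication: 137.3 × $235 = $32,265.50
Motion practice: 106.4 × $505 = $53,732.00
Administrative: 95.0 × $150 = $14,250.00
Document review: 63.2 × $230 = $14,536.00
Court appearance: 55.0 × $730 = $40,150.00
Subtotal: $154,933.50
Less 6% discount: −$9,296.01
Total: $154,933.50 − $9,296.01 = $145,637.49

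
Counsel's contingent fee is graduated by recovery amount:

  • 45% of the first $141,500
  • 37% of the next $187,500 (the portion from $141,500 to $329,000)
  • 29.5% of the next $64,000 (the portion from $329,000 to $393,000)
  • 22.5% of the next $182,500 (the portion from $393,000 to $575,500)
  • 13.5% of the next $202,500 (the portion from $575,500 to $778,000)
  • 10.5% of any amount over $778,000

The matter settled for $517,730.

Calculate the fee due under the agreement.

$179,994.25

First $141,500 at 45% = $63,675.00
Next $187,500 at 37% = $69,375.00
Next $64,000 at 29.5% = $18,880.00
Remaining $124,730 at 22.5% = $28,064.25
Fee: $63,675.00 + $69,375.00 + $18,880.00 + $28,064.25 = $179,994.25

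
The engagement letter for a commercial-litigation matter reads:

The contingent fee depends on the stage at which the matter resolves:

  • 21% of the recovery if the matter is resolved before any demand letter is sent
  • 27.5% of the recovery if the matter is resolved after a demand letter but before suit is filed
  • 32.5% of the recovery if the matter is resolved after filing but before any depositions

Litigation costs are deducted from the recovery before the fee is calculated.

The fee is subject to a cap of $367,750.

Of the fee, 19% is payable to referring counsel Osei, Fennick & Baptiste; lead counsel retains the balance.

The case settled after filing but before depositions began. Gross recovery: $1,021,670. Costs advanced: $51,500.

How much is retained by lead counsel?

$255,397.25

Fee base (net of costs): $1,021,670 − $51,500 = $970,170
The matter settled after filing but before depositions began, so the 32.5% rate applies.
$970,170 × 32.5% = $315,305.25
$315,305.25 is under the $367,750 cap.
Referral share: 19% of $315,305.25 = $59,908.00; lead counsel retains $315,305.25 − $59,908.00 = $255,397.25.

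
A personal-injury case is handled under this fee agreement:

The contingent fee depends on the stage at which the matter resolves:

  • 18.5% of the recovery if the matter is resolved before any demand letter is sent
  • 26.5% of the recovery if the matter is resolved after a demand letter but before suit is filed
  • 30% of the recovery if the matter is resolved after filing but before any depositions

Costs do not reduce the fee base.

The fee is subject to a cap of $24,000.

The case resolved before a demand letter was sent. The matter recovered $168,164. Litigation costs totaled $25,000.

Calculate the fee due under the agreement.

$24,000.00

Fee base is the gross recovery, $168,164; costs are reimbursed separately.
The matter resolved before a demand letter was sent, so the 18.5% rate applies.
$168,164 × 18.5% = $31,110.34
$31,110.34 exceeds the $24,000 cap, so the fee is capped at $24,000.00.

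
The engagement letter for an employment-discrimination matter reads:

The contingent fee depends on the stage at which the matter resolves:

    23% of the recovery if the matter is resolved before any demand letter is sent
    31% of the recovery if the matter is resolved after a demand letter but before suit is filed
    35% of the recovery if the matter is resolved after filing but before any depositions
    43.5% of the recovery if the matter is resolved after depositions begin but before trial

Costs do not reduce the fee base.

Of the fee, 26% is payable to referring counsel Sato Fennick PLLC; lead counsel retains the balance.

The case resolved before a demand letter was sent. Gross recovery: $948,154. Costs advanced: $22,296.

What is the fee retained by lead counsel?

$161,375.81

Fee base is the gross recovery, $948,154; costs are reimbursed separately.
The matter resolved before a demand letter was sent, so the 23% rate applies.
$948,154 × 23% = $218,075.42
Referral share: 26% of $218,075.42 = $56,699.61; lead counsel retains $218,075.42 − $56,699.61 = $161,375.81.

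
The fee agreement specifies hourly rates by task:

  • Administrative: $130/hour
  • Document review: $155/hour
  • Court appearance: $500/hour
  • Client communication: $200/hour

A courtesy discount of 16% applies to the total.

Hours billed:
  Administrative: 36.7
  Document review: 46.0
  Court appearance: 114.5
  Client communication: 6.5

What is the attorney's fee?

$59,178.84

Administrative: 36.7 × $130 = $4,771.00
Document review: 46.0 × $155 = $7,130.00
Court appearance: 114.5 × $500 = $57,250.00
Client communication: 6.5 × $200 = $1,300.00
Subtotal: $70,451.00
Less 16% discount: −$11,272.16
Total: $70,451.00 − $11,272.16 = $59,178.84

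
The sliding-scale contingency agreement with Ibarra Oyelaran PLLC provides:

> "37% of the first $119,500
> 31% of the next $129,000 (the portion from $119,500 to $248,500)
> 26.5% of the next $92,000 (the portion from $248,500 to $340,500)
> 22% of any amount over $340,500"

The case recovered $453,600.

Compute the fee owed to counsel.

First $119,500 at 37% = $44,215.00
Next $129,000 at 31% = $39,990.00
Next $92,000 at 26.5% = $24,380.00
Remaining $113,100 at 22% = $24,882.00
Fee: $44,215.00 + $39,990.00 + $24,380.00 + $24,882.00 = $133,467.00

$133,467.00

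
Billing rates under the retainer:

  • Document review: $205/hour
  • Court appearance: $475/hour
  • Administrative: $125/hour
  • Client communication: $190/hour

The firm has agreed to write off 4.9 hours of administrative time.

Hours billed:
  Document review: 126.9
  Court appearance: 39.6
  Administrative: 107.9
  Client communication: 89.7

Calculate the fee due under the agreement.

$74,742.50

Document review: 126.9 × $205 = $26,014.50
Court appearance: 39.6 × $475 = $18,810.00
Administrative: 107.9 × $125 = $13,487.50
Client communication: 89.7 × $190 = $17,043.00
Subtotal: $75,355.00
Write-off: 4.9 × $125 = $612.50
Total: $75,355.00 − $612.50 = $74,742.50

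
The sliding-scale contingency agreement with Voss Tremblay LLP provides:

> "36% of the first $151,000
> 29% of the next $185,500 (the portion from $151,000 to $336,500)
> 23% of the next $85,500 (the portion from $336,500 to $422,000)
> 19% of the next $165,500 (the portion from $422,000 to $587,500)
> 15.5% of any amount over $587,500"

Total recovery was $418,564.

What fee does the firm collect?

First $151,000 at 36% = $54,360.00
Next $185,500 at 29% = $53,795.00
Remaining $82,064 at 23% = $18,874.72
Fee: $54,360.00 + $53,795.00 + $18,874.72 = $127,029.72

$127,029.72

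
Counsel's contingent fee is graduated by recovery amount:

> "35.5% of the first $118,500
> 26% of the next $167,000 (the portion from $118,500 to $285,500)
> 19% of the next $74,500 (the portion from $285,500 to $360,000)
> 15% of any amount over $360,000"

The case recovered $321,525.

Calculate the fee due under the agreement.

$92,332.25

First $118,500 at 35.5% = $42,067.50
Next $167,000 at 26% = $43,420.00
Remaining $36,025 at 19% = $6,844.75
Fee: $42,067.50 + $43,420.00 + $6,844.75 = $92,332.25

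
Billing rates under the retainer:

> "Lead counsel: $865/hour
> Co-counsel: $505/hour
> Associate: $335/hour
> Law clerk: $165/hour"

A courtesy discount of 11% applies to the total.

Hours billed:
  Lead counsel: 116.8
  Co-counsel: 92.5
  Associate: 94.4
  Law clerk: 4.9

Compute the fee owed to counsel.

Lead counsel: 116.8 × $865 = $101,032.00
Co-counsel: 92.5 × $505 = $46,712.50
Associate: 94.4 × $335 = $31,624.00
Law clerk: 4.9 × $165 = $808.50
Subtotal: $180,177.00
Less 11% discount: −$19,819.47
Total: $180,177.00 − $19,819.47 = $160,357.53

$160,357.53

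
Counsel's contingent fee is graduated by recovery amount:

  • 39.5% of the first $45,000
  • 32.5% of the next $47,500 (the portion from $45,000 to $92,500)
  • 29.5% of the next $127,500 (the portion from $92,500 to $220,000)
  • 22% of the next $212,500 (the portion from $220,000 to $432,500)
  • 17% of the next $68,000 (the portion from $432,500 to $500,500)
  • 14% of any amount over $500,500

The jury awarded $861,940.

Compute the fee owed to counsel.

$179,736.60

First $45,000 at 39.5% = $17,775.00
Next $47,500 at 32.5% = $15,437.50
Next $127,500 at 29.5% = $37,612.50
Next $212,500 at 22% = $46,750.00
Next $68,000 at 17% = $11,560.00
Remaining $361,440 at 14% = $50,601.60
Fee: $17,775.00 + $15,437.50 + $37,612.50 + $46,750.00 + $11,560.00 + $50,601.60 = $179,736.60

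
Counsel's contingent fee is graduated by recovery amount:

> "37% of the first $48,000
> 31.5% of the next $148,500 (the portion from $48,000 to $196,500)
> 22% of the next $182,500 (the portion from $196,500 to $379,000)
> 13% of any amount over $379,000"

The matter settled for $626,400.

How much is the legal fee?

$136,849.50

First $48,000 at 37% = $17,760.00
Next $148,500 at 31.5% = $46,777.50
Next $182,500 at 22% = $40,150.00
Remaining $247,400 at 13% = $32,162.00
Fee: $17,760.00 + $46,777.50 + $40,150.00 + $32,162.00 = $136,849.50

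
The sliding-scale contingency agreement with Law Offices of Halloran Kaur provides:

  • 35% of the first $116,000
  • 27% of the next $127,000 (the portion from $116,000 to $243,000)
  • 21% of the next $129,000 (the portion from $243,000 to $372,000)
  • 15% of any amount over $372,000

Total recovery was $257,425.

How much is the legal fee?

First $116,000 at 35% = $40,600.00
Next $127,000 at 27% = $34,290.00
Remaining $14,425 at 21% = $3,029.25
Fee: $40,600.00 + $34,290.00 + $3,029.25 = $77,919.25

$77,919.25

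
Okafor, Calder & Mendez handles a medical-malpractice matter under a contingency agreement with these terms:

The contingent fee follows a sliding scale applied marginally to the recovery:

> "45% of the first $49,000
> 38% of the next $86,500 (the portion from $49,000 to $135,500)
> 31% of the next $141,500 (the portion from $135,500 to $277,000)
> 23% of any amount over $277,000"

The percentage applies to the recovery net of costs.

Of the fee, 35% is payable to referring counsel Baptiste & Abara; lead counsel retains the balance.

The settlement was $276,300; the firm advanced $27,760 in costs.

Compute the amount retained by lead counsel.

$58,475.56

Fee base (net of costs): $276,300 − $27,760 = $248,540
First $49,000 at 45% = $22,050.00
Next $86,500 at 38% = $32,870.00
Remaining $113,040 at 31% = $35,042.40
Fee: $22,050.00 + $32,870.00 + $35,042.40 = $89,962.40
Referral share: 35% of $89,962.40 = $31,486.84; lead counsel retains $89,962.40 − $31,486.84 = $58,475.56.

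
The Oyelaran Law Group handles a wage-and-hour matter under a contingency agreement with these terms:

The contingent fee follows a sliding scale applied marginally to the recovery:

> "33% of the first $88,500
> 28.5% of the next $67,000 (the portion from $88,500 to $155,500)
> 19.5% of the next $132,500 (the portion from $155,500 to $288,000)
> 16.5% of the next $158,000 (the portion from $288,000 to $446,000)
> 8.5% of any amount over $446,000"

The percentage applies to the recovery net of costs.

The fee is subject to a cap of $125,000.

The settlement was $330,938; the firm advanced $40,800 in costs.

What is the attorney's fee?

Fee base (net of costs): $330,938 − $40,800 = $290,138
First $88,500 at 33% = $29,205.00
Next $67,000 at 28.5% = $19,095.00
Next $132,500 at 19.5% = $25,837.50
Remaining $2,138 at 16.5% = $352.77
Fee: $29,205.00 + $19,095.00 + $25,837.50 + $352.77 = $74,490.27
$74,490.27 is under the $125,000 cap.

$74,490.27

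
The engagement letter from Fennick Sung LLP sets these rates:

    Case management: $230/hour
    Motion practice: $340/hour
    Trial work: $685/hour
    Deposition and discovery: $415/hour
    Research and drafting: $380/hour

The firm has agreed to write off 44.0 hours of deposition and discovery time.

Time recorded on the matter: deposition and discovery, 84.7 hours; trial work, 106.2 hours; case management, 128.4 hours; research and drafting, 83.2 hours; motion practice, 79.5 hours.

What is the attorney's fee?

Case management: 128.4 × $230 = $29,532.00
Motion practice: 79.5 × $340 = $27,030.00
Trial work: 106.2 × $685 = $72,747.00
Deposition and discovery: 84.7 × $415 = $35,150.50
Research and drafting: 83.2 × $380 = $31,616.00
Subtotal: $196,075.50
Write-off: 44.0 × $415 = $18,260.00
Total: $196,075.50 − $18,260.00 = $177,815.50

$177,815.50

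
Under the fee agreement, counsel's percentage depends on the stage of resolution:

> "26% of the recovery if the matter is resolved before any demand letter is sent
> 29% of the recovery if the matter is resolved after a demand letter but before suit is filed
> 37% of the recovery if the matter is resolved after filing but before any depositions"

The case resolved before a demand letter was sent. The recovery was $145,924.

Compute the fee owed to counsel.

$37,940.24

The matter resolved before a demand letter was sent, so the 26% rate applies.
$145,924 × 26% = $37,940.24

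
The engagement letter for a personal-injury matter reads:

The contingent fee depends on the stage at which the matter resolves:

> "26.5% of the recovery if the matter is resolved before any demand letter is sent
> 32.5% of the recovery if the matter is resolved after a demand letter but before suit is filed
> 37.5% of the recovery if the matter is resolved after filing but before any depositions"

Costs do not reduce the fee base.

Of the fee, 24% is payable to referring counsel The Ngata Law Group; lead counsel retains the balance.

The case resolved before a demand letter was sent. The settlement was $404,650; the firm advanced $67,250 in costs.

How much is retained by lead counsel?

Fee base is the gross recovery, $404,650; costs are reimbursed separately.
The matter resolved before a demand letter was sent, so the 26.5% rate applies.
$404,650 × 26.5% = $107,232.25
Referral share: 24% of $107,232.25 = $25,735.74; lead counsel retains $107,232.25 − $25,735.74 = $81,496.51.

$81,496.51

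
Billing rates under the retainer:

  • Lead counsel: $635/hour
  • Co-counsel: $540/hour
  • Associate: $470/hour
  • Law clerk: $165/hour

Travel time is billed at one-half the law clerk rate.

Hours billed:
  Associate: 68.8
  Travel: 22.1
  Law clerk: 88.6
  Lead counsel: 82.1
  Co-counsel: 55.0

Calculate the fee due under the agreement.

Lead counsel: 82.1 × $635 = $52,133.50
Co-counsel: 55.0 × $540 = $29,700.00
Associate: 68.8 × $470 = $32,336.00
Law clerk: 88.6 × $165 = $14,619.00
Subtotal: $52,133.50 + $29,700.00 + $32,336.00 + $14,619.00 = $128,788.50
Travel: 22.1 × ($165 ÷ 2) = 22.1 × $82.50 = $1,823.25
Total: $128,788.50 + $1,823.25 = $130,611.75

$130,611.75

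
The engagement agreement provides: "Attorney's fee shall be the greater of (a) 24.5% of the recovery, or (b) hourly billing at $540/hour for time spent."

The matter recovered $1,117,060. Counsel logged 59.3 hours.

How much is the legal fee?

(a) 24.5% of $1,117,060 = $273,679.70
(b) 59.3 × $540 = $32,022.00
The greater is (a): $273,679.70.

$273,679.70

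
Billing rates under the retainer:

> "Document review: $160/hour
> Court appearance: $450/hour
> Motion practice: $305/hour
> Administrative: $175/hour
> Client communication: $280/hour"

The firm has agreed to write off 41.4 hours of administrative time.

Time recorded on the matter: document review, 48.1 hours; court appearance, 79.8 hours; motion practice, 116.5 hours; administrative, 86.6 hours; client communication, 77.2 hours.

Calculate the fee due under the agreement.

$108,664.50

Document review: 48.1 × $160 = $7,696.00
Court appearance: 79.8 × $450 = $35,910.00
Motion practice: 116.5 × $305 = $35,532.50
Administrative: 86.6 × $175 = $15,155.00
Client communication: 77.2 × $280 = $21,616.00
Subtotal: $115,909.50
Write-off: 41.4 × $175 = $7,245.00
Total: $115,909.50 − $7,245.00 = $108,664.50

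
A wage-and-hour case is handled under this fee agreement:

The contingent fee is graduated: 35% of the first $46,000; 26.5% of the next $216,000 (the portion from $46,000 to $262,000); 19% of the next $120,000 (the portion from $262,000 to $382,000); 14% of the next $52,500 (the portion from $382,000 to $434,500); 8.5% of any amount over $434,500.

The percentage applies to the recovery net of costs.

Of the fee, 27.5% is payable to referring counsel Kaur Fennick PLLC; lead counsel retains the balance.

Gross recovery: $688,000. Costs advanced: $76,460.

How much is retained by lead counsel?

$85,940.34

Fee base (net of costs): $688,000 − $76,460 = $611,540
First $46,000 at 35% = $16,100.00
Next $216,000 at 26.5% = $57,240.00
Next $120,000 at 19% = $22,800.00
Next $52,500 at 14% = $7,350.00
Remaining $177,040 at 8.5% = $15,048.40
Fee: $16,100.00 + $57,240.00 + $22,800.00 + $7,350.00 + $15,048.40 = $118,538.40
Referral share: 27.5% of $118,538.40 = $32,598.06; lead counsel retains $118,538.40 − $32,598.06 = $85,940.34.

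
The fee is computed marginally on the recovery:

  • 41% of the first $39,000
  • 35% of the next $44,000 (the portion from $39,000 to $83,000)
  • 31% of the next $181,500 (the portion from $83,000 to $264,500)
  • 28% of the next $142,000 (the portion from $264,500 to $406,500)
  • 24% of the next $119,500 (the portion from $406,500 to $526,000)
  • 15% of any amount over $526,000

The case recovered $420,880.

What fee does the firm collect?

First $39,000 at 41% = $15,990.00
Next $44,000 at 35% = $15,400.00
Next $181,500 at 31% = $56,265.00
Next $142,000 at 28% = $39,760.00
Remaining $14,380 at 24% = $3,451.20
Fee: $15,990.00 + $15,400.00 + $56,265.00 + $39,760.00 + $3,451.20 = $130,866.20

$130,866.20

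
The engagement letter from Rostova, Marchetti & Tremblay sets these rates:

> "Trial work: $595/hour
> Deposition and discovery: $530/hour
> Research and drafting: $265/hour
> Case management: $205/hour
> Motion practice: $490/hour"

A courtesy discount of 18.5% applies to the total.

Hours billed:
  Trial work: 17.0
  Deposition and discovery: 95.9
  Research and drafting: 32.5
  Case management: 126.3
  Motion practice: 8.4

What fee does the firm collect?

Trial work: 17.0 × $595 = $10,115.00
Deposition and discovery: 95.9 × $530 = $50,827.00
Research and drafting: 32.5 × $265 = $8,612.50
Case management: 126.3 × $205 = $25,891.50
Motion practice: 8.4 × $490 = $4,116.00
Subtotal: $99,562.00
Less 18.5% discount: −$18,418.97
Total: $99,562.00 − $18,418.97 = $81,143.03

$81,143.03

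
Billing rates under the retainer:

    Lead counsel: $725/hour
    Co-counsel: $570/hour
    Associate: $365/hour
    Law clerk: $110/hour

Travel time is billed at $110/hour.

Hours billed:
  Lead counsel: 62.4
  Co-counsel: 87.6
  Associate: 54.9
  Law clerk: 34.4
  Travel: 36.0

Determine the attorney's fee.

$122,954.50

Lead counsel: 62.4 × $725 = $45,240.00
Co-counsel: 87.6 × $570 = $49,932.00
Associate: 54.9 × $365 = $20,038.50
Law clerk: 34.4 × $110 = $3,784.00
Subtotal: $45,240.00 + $49,932.00 + $20,038.50 + $3,784.00 = $118,994.50
Travel: 36.0 × $110 = $3,960.00
Total: $118,994.50 + $3,960.00 = $122,954.50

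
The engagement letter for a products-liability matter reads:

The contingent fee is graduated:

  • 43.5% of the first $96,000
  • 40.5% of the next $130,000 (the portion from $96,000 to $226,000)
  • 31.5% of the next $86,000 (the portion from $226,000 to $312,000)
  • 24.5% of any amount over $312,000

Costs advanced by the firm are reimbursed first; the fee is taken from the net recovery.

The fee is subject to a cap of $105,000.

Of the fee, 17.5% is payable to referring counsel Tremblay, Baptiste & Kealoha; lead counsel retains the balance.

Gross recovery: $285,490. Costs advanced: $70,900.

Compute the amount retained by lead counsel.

Fee base (net of costs): $285,490 − $70,900 = $214,590
First $96,000 at 43.5% = $41,760.00
Remaining $118,590 at 40.5% = $48,028.95
Fee: $41,760.00 + $48,028.95 = $89,788.95
$89,788.95 is under the $105,000 cap.
Referral share: 17.5% of $89,788.95 = $15,713.07; lead counsel retains $89,788.95 − $15,713.07 = $74,075.88.

$74,075.88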